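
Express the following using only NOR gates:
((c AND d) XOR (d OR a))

((((((c NOR c) NOR (d NOR d)) NOR ((d NOR a) NOR (d NOR a))) NOR (((c NOR c) NOR (d NOR d)) NOR ((d NOR a) NOR (d NOR a)))) NOR ((((c NOR c) NOR (d NOR d)) NOR ((d NOR a) NOR (d NOR a))) NOR (((c NOR c) NOR (d NOR d)) NOR ((d NOR a) NOR (d NOR a))))) NOR ((((((c NOR c) NOR (d NOR d)) NOR ((c NOR c) NOR (d NOR d))) NOR (((d NOR a) NOR (d NOR a)) NOR ((d NOR a) NOR (d NOR a)))) NOR ((((c NOR c) NOR (d NOR d)) NOR ((c NOR c) NOR (d NOR d))) NOR (((d NOR a) NOR (d NOR a)) NOR ((d NOR a) NOR (d NOR a))))) NOR (((((c NOR c) NOR (d NOR d)) NOR ((c NOR c) NOR (d NOR d))) NOR (((d NOR a) NOR (d NOR a)) NOR ((d NOR a) NOR (d NOR a)))) NOR ((((c NOR c) NOR (d NOR d)) NOR ((c NOR c) NOR (d NOR d))) NOR (((d NOR a) NOR (d NOR a)) NOR ((d NOR a) NOR (d NOR a)))))))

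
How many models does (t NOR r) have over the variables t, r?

Satisfying assignments: (0,0)
Count: 1 out of 4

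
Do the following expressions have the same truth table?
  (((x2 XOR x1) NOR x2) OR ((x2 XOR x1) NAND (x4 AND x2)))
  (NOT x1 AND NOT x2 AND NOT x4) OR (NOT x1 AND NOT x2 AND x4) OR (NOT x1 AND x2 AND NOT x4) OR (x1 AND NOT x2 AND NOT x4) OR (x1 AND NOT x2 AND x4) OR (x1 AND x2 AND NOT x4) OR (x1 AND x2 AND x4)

Yes, they are equivalent — the two output columns agree on all 8 assignments:
x1 | x2 | x4 | Expression 1 | Expression 2
------------------------------------------
0 | 0 | 0 | 1 | 1
0 | 0 | 1 | 1 | 1
0 | 1 | 0 | 1 | 1
0 | 1 | 1 | 0 | 0
1 | 0 | 0 | 1 | 1
1 | 0 | 1 | 1 | 1
1 | 1 | 0 | 1 | 1
1 | 1 | 1 | 1 | 1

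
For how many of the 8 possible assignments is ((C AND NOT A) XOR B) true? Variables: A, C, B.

Satisfying assignments: (0,0,1), (0,1,0), (1,0,1), (1,1,1)
Count: 4 out of 8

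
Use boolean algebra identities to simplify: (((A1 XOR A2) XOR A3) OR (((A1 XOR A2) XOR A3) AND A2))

By absorption (E OR (E AND v) = E):
= ((A1 XOR A2) XOR A3)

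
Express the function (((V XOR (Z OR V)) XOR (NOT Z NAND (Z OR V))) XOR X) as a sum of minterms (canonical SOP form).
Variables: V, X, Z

Σm(0, 3, 5, 6) = (NOT V AND NOT X AND NOT Z) OR (NOT V AND X AND Z) OR (V AND NOT X AND Z) OR (V AND X AND NOT Z)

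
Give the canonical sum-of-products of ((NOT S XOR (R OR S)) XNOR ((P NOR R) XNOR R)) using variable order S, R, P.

Σm(1, 2, 3, 5) = (NOT S AND NOT R AND P) OR (NOT S AND R AND NOT P) OR (NOT S AND R AND P) OR (S AND NOT R AND P)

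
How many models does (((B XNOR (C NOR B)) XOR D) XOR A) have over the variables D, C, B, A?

Satisfying assignments: (0,0,0,1), (0,0,1,1), (0,1,0,0), (0,1,1,1), (1,0,0,0), (1,0,1,0), (1,1,0,1), (1,1,1,0)
Count: 8 out of 16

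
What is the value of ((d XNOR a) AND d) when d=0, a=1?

Substituting: ((0 XNOR 1) AND 0)
= 0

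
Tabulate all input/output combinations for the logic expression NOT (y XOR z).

z | y | Output
--------------
0 | 0 | 1
0 | 1 | 0
1 | 0 | 0
1 | 1 | 1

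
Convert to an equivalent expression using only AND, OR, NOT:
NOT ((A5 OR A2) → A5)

(A5 OR A2) AND NOT A5
(Negated implication: NOT(A → B) = A AND NOT B)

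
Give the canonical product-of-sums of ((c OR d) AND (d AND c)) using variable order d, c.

ΠM(0, 1, 2) = (d OR c) AND (d OR NOT c) AND (NOT d OR c)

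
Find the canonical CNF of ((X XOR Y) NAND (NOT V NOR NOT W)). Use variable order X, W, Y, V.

(X OR NOT W OR NOT Y OR NOT V) AND (NOT X OR NOT W OR Y OR NOT V)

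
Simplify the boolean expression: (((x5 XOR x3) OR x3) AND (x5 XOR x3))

By absorption (E AND (E OR v) = E):
= (x5 XOR x3)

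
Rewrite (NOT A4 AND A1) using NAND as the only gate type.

(((A4 NAND A4) NAND A1) NAND ((A4 NAND A4) NAND A1))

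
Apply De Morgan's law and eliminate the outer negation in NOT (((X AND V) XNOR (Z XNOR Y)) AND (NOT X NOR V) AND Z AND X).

NOT ((X AND V) XNOR (Z XNOR Y)) OR NOT (NOT X NOR V) OR NOT Z OR NOT X
De Morgan's: NOT(AND of terms) = OR of negations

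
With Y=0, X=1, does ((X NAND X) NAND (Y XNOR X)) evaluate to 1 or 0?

Substituting: ((1 NAND 1) NAND (0 XNOR 1))
= 1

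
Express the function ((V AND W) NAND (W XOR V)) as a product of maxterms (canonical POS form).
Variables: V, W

ΠM() = TRUE (no maxterms)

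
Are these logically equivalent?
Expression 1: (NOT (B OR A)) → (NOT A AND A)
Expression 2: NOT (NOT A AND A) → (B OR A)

Yes, Contrapositive is always equivalent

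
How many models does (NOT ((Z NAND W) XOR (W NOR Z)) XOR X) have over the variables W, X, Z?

Satisfying assignments: (0,0,0), (0,1,1), (1,0,1), (1,1,0)
Count: 4 out of 8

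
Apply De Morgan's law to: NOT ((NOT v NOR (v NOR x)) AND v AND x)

NOT (NOT v NOR (v NOR x)) OR NOT v OR NOT x
De Morgan's: NOT(AND of terms) = OR of negations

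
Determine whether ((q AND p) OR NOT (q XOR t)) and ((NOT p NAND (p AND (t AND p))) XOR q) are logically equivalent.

No. Counterexample: with q=0, t=1, p=0, Expression 1 = 0 but Expression 2 = 1.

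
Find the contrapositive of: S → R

Contrapositive: NOT R → NOT S
Note: A statement and its contrapositive are logically equivalent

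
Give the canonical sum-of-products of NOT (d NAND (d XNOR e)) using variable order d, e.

Σm(3) = (d AND e)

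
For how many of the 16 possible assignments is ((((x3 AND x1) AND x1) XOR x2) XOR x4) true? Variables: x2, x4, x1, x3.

Satisfying assignments: (0,0,1,1), (0,1,0,0), (0,1,0,1), (0,1,1,0), (1,0,0,0), (1,0,0,1), (1,0,1,0), (1,1,1,1)
Count: 8 out of 16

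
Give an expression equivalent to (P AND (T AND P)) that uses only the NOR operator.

((P NOR P) NOR (((T NOR T) NOR (P NOR P)) NOR ((T NOR T) NOR (P NOR P))))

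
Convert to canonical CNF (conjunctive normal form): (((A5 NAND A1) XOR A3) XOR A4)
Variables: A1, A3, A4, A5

(A1 OR A3 OR NOT A4 OR A5) AND (A1 OR A3 OR NOT A4 OR NOT A5) AND (A1 OR NOT A3 OR A4 OR A5) AND (A1 OR NOT A3 OR A4 OR NOT A5) AND (NOT A1 OR A3 OR A4 OR NOT A5) AND (NOT A1 OR A3 OR NOT A4 OR A5) AND (NOT A1 OR NOT A3 OR A4 OR A5) AND (NOT A1 OR NOT A3 OR NOT A4 OR NOT A5)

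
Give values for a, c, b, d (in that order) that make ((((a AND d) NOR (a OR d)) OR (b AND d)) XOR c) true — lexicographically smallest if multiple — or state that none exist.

a=0, c=0, b=0, d=0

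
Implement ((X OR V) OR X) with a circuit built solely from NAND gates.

((((X NAND X) NAND (V NAND V)) NAND ((X NAND X) NAND (V NAND V))) NAND (X NAND X))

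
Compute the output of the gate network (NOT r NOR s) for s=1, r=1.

Substituting: (NOT 1 NOR 1)
= 0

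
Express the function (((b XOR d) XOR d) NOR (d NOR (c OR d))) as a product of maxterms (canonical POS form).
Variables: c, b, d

ΠM(0, 2, 3, 6, 7) = (c OR b OR d) AND (c OR NOT b OR d) AND (c OR NOT b OR NOT d) AND (NOT c OR NOT b OR d) AND (NOT c OR NOT b OR NOT d)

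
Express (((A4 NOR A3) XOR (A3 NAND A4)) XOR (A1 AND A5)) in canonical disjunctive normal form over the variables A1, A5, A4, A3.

(NOT A1 AND NOT A5 AND NOT A4 AND A3) OR (NOT A1 AND NOT A5 AND A4 AND NOT A3) OR (NOT A1 AND A5 AND NOT A4 AND A3) OR (NOT A1 AND A5 AND A4 AND NOT A3) OR (A1 AND NOT A5 AND NOT A4 AND A3) OR (A1 AND NOT A5 AND A4 AND NOT A3) OR (A1 AND A5 AND NOT A4 AND NOT A3) OR (A1 AND A5 AND A4 AND A3)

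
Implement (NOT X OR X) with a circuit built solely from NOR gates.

(((X NOR X) NOR X) NOR ((X NOR X) NOR X))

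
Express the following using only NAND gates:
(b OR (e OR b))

((b NAND b) NAND (((e NAND e) NAND (b NAND b)) NAND ((e NAND e) NAND (b NAND b))))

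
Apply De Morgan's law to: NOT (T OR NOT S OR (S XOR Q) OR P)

NOT T AND S AND NOT (S XOR Q) AND NOT P
De Morgan's: NOT(OR of terms) = AND of negations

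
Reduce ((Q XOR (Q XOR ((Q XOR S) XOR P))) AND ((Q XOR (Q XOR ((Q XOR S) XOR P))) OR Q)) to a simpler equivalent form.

By absorption (E AND (E OR v) = E) then XOR self-cancellation ((E XOR v) XOR v = E):
= ((Q XOR S) XOR P)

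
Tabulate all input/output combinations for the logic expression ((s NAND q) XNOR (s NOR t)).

q | s | t | Output
------------------
0 | 0 | 0 | 1
0 | 0 | 1 | 0
0 | 1 | 0 | 0
0 | 1 | 1 | 0
1 | 0 | 0 | 1
1 | 0 | 1 | 0
1 | 1 | 0 | 1
1 | 1 | 1 | 1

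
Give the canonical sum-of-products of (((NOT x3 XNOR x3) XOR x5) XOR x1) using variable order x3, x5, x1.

Σm(1, 2, 5, 6) = (NOT x3 AND NOT x5 AND x1) OR (NOT x3 AND x5 AND NOT x1) OR (x3 AND NOT x5 AND x1) OR (x3 AND x5 AND NOT x1)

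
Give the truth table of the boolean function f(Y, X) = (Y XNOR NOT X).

Y | X | Output
--------------
0 | 0 | 0
0 | 1 | 1
1 | 0 | 1
1 | 1 | 0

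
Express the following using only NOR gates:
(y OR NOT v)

((y NOR (v NOR v)) NOR (y NOR (v NOR v)))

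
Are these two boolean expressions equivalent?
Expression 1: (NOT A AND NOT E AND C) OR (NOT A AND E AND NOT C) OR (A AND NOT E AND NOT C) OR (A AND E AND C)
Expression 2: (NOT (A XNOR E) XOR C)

Yes, they are equivalent — the two output columns agree on all 8 assignments:
A | E | C | Expression 1 | Expression 2
---------------------------------------
0 | 0 | 0 | 0 | 0
0 | 0 | 1 | 1 | 1
0 | 1 | 0 | 1 | 1
0 | 1 | 1 | 0 | 0
1 | 0 | 0 | 1 | 1
1 | 0 | 1 | 0 | 0
1 | 1 | 0 | 0 | 0
1 | 1 | 1 | 1 | 1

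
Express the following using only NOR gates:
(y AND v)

((y NOR y) NOR (v NOR v))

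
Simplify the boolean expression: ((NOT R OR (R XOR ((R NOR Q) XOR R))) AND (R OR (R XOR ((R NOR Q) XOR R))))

By distribution ((E OR v) AND (E OR NOT v) = E) then XOR self-cancellation ((E XOR v) XOR v = E):
= (R NOR Q)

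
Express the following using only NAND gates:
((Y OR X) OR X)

((((Y NAND Y) NAND (X NAND X)) NAND ((Y NAND Y) NAND (X NAND X))) NAND (X NAND X))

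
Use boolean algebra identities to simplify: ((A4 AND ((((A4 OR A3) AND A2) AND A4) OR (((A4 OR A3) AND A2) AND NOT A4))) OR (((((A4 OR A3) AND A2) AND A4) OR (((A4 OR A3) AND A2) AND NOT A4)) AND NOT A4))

By distribution ((E AND v) OR (E AND NOT v) = E) then distribution ((E AND v) OR (E AND NOT v) = E):
= ((A4 OR A3) AND A2)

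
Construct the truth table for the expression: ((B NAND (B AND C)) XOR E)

C | B | E | Output
------------------
0 | 0 | 0 | 1
0 | 0 | 1 | 0
0 | 1 | 0 | 1
0 | 1 | 1 | 0
1 | 0 | 0 | 1
1 | 0 | 1 | 0
1 | 1 | 0 | 0
1 | 1 | 1 | 1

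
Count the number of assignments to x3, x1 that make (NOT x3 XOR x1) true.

Satisfying assignments: (0,0), (1,1)
Count: 2 out of 4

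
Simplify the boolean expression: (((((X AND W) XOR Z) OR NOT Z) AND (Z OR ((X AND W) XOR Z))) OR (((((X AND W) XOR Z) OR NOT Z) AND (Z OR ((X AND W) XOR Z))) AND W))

By absorption (E OR (E AND v) = E) then distribution ((E OR v) AND (E OR NOT v) = E):
= ((X AND W) XOR Z)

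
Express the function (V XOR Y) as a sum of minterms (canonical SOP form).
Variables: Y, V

Σm(1, 2) = (NOT Y AND V) OR (Y AND NOT V)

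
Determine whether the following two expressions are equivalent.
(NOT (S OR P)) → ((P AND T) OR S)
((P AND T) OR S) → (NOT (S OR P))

No, Converse is not equivalent to original (counterexample: P=0, T=0, S=0)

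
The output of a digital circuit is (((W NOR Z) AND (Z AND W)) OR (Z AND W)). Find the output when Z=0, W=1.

Substituting: (((1 NOR 0) AND (0 AND 1)) OR (0 AND 1))
= 0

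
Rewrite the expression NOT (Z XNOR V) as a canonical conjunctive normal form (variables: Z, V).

(Z OR V) AND (NOT Z OR NOT V)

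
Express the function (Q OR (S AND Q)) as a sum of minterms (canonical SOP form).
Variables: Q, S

Σm(2, 3) = (Q AND NOT S) OR (Q AND S)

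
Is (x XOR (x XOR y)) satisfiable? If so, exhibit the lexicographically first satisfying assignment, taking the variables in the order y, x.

y=1, x=0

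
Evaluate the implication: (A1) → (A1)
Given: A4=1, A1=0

Antecedent (A1) = 0; consequent (A1) = 0.
0 → 0 = 1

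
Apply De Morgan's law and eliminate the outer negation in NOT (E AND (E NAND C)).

NOT E OR NOT (E NAND C)
De Morgan's: NOT(AND of terms) = OR of negations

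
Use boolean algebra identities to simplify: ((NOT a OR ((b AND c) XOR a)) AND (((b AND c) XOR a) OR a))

By distribution ((E OR v) AND (E OR NOT v) = E):
= ((b AND c) XOR a)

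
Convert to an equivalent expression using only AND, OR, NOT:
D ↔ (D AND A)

(D AND (D AND A)) OR (NOT D AND NOT (D AND A))
(Biconditional = both true or both false)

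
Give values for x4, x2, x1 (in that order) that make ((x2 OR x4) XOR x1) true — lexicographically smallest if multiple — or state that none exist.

x4=0, x2=0, x1=1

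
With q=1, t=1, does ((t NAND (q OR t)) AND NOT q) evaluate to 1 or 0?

Substituting: ((1 NAND (1 OR 1)) AND NOT 1)
= 0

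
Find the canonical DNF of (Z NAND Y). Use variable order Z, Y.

(NOT Z AND NOT Y) OR (NOT Z AND Y) OR (Z AND NOT Y)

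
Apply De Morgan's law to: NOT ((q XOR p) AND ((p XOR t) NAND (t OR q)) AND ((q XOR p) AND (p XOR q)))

NOT (q XOR p) OR NOT ((p XOR t) NAND (t OR q)) OR NOT ((q XOR p) AND (p XOR q))
De Morgan's: NOT(AND of terms) = OR of negations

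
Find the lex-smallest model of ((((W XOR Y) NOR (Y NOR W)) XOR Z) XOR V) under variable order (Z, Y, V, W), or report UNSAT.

Z=0, Y=0, V=1, W=0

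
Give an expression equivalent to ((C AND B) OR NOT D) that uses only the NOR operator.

((((C NOR C) NOR (B NOR B)) NOR (D NOR D)) NOR (((C NOR C) NOR (B NOR B)) NOR (D NOR D)))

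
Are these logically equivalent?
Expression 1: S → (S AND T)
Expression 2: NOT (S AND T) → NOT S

Yes, Contrapositive is always equivalent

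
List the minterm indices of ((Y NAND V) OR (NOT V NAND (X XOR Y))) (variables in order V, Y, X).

Σm(0, 1, 2, 3, 4, 5, 6, 7) = (NOT V AND NOT Y AND NOT X) OR (NOT V AND NOT Y AND X) OR (NOT V AND Y AND NOT X) OR (NOT V AND Y AND X) OR (V AND NOT Y AND NOT X) OR (V AND NOT Y AND X) OR (V AND Y AND NOT X) OR (V AND Y AND X)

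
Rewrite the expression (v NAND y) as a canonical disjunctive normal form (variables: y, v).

(NOT y AND NOT v) OR (NOT y AND v) OR (y AND NOT v)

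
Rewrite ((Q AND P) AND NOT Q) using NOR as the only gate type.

((((Q NOR Q) NOR (P NOR P)) NOR ((Q NOR Q) NOR (P NOR P))) NOR ((Q NOR Q) NOR (Q NOR Q)))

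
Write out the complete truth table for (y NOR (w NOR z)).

w | z | y | Output
------------------
0 | 0 | 0 | 0
0 | 0 | 1 | 0
0 | 1 | 0 | 1
0 | 1 | 1 | 0
1 | 0 | 0 | 1
1 | 0 | 1 | 0
1 | 1 | 0 | 1
1 | 1 | 1 | 0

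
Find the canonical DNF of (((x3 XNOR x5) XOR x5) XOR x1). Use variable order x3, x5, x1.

(NOT x3 AND NOT x5 AND NOT x1) OR (NOT x3 AND x5 AND NOT x1) OR (x3 AND NOT x5 AND x1) OR (x3 AND x5 AND x1)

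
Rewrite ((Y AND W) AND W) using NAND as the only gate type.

((((Y NAND W) NAND (Y NAND W)) NAND W) NAND (((Y NAND W) NAND (Y NAND W)) NAND W))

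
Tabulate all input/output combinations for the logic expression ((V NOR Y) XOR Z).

V | Y | Z | Output
------------------
0 | 0 | 0 | 1
0 | 0 | 1 | 0
0 | 1 | 0 | 0
0 | 1 | 1 | 1
1 | 0 | 0 | 0
1 | 0 | 1 | 1
1 | 1 | 0 | 0
1 | 1 | 1 | 1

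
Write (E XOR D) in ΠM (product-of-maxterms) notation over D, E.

ΠM(0, 3) = (D OR E) AND (NOT D OR NOT E)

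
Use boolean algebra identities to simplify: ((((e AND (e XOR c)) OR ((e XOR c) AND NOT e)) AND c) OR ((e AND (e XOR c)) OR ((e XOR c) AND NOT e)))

By absorption (E OR (E AND v) = E) then distribution ((E AND v) OR (E AND NOT v) = E):
= (e XOR c)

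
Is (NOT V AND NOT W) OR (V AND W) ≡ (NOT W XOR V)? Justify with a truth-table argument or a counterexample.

Yes, they are equivalent — the two output columns agree on all 4 assignments:
V | W | Expression 1 | Expression 2
-----------------------------------
0 | 0 | 1 | 1
0 | 1 | 0 | 0
1 | 0 | 0 | 0
1 | 1 | 1 | 1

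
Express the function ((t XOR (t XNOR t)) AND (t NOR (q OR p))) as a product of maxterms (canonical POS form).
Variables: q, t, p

ΠM(1, 2, 3, 4, 5, 6, 7) = (q OR t OR NOT p) AND (q OR NOT t OR p) AND (q OR NOT t OR NOT p) AND (NOT q OR t OR p) AND (NOT q OR t OR NOT p) AND (NOT q OR NOT t OR p) AND (NOT q OR NOT t OR NOT p)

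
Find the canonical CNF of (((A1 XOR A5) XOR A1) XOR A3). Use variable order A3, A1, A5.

(A3 OR A1 OR A5) AND (A3 OR NOT A1 OR A5) AND (NOT A3 OR A1 OR NOT A5) AND (NOT A3 OR NOT A1 OR NOT A5)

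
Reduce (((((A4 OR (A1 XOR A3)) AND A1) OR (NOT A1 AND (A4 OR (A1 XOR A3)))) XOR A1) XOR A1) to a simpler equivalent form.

By XOR self-cancellation ((E XOR v) XOR v = E) then distribution ((E AND v) OR (E AND NOT v) = E):
= (A4 OR (A1 XOR A3))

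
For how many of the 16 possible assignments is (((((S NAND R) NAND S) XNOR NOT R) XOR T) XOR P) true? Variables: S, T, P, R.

Satisfying assignments: (0,0,0,0), (0,0,1,1), (0,1,0,1), (0,1,1,0), (1,0,1,0), (1,0,1,1), (1,1,0,0), (1,1,0,1)
Count: 8 out of 16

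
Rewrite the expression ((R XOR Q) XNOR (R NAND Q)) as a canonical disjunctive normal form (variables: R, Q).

(NOT R AND Q) OR (R AND NOT Q) OR (R AND Q)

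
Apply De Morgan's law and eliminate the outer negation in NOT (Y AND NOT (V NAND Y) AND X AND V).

NOT Y OR (V NAND Y) OR NOT X OR NOT V
De Morgan's: NOT(AND of terms) = OR of negations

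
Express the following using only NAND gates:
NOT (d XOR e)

(((d NAND (d NAND e)) NAND (e NAND (d NAND e))) NAND ((d NAND (d NAND e)) NAND (e NAND (d NAND e))))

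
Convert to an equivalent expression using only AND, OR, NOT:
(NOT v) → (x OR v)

v OR (x OR v)
(Implication elimination: A → B = NOT A OR B)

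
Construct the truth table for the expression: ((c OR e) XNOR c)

c | e | Output
--------------
0 | 0 | 1
0 | 1 | 0
1 | 0 | 1
1 | 1 | 1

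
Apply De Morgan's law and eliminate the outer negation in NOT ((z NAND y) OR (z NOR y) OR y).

NOT (z NAND y) AND NOT (z NOR y) AND NOT y
De Morgan's: NOT(OR of terms) = AND of negations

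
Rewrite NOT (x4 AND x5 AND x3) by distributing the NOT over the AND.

NOT x4 OR NOT x5 OR NOT x3
De Morgan's: NOT(AND of terms) = OR of negations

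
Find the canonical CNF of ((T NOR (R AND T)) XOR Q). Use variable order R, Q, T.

(R OR Q OR NOT T) AND (R OR NOT Q OR T) AND (NOT R OR Q OR NOT T) AND (NOT R OR NOT Q OR T)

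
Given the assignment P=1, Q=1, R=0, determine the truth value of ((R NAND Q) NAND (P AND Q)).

Substituting: ((0 NAND 1) NAND (1 AND 1))
= 0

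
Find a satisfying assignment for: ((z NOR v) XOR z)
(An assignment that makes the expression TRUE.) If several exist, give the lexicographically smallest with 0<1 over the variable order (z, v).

z=0, v=0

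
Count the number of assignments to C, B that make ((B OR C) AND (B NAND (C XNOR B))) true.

Satisfying assignments: (0,1), (1,0)
Count: 2 out of 4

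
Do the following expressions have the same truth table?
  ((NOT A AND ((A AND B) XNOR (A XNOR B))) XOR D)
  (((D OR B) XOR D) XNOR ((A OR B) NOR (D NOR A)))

No. Counterexample: with A=0, D=0, B=0, Expression 1 = 0 but Expression 2 = 1.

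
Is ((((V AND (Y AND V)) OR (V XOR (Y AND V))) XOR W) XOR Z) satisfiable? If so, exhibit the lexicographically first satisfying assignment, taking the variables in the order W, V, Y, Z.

W=0, V=0, Y=0, Z=1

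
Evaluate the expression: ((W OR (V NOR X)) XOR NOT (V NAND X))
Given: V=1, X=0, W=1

Substituting: ((1 OR (1 NOR 0)) XOR NOT (1 NAND 0))
= 1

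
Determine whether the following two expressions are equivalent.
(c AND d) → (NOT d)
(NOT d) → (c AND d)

No, Converse is not equivalent to original (counterexample: c=0, d=0)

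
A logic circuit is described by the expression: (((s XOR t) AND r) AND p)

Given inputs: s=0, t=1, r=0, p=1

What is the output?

Substituting: (((0 XOR 1) AND 0) AND 1)
= 0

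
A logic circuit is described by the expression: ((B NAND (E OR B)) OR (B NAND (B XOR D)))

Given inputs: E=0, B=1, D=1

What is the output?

Substituting: ((1 NAND (0 OR 1)) OR (1 NAND (1 XOR 1)))
= 1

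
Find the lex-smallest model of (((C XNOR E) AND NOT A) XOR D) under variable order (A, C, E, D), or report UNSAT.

A=0, C=0, E=0, D=0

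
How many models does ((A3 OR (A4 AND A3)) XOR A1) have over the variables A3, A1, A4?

Satisfying assignments: (0,1,0), (0,1,1), (1,0,0), (1,0,1)
Count: 4 out of 8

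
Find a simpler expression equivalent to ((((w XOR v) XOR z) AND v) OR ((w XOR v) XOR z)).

By absorption (E OR (E AND v) = E):
= ((w XOR v) XOR z)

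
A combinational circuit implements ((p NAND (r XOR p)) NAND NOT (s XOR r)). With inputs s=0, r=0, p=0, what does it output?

Substituting: ((0 NAND (0 XOR 0)) NAND NOT (0 XOR 0))
= 0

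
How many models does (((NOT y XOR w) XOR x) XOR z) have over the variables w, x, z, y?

Satisfying assignments: (0,0,0,0), (0,0,1,1), (0,1,0,1), (0,1,1,0), (1,0,0,1), (1,0,1,0), (1,1,0,0), (1,1,1,1)
Count: 8 out of 16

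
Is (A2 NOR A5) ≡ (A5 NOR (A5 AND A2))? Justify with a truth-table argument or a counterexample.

No. Counterexample: with A5=0, A2=1, Expression 1 = 0 but Expression 2 = 1.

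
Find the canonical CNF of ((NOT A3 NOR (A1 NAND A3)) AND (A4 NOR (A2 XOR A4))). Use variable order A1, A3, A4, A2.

(A1 OR A3 OR A4 OR A2) AND (A1 OR A3 OR A4 OR NOT A2) AND (A1 OR A3 OR NOT A4 OR A2) AND (A1 OR A3 OR NOT A4 OR NOT A2) AND (A1 OR NOT A3 OR A4 OR A2) AND (A1 OR NOT A3 OR A4 OR NOT A2) AND (A1 OR NOT A3 OR NOT A4 OR A2) AND (A1 OR NOT A3 OR NOT A4 OR NOT A2) AND (NOT A1 OR A3 OR A4 OR A2) AND (NOT A1 OR A3 OR A4 OR NOT A2) AND (NOT A1 OR A3 OR NOT A4 OR A2) AND (NOT A1 OR A3 OR NOT A4 OR NOT A2) AND (NOT A1 OR NOT A3 OR A4 OR NOT A2) AND (NOT A1 OR NOT A3 OR NOT A4 OR A2) AND (NOT A1 OR NOT A3 OR NOT A4 OR NOT A2)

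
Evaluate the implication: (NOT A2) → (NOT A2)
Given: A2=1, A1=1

Antecedent (NOT A2) = 0; consequent (NOT A2) = 0.
0 → 0 = 1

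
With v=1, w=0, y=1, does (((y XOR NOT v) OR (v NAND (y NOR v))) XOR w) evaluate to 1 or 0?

Substituting: (((1 XOR NOT 1) OR (1 NAND (1 NOR 1))) XOR 0)
= 1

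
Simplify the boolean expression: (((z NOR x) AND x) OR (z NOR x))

By absorption (E OR (E AND v) = E):
= (z NOR x)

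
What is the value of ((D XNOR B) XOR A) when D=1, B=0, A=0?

Substituting: ((1 XNOR 0) XOR 0)
= 0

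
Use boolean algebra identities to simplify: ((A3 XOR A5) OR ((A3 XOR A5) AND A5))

By absorption (E OR (E AND v) = E):
= (A3 XOR A5)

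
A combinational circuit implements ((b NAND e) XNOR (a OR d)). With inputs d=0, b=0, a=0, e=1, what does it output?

Substituting: ((0 NAND 1) XNOR (0 OR 0))
= 0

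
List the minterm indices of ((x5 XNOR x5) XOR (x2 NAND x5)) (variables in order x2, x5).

Σm(3) = (x2 AND x5)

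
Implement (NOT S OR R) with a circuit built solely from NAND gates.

(((S NAND S) NAND (S NAND S)) NAND (R NAND R))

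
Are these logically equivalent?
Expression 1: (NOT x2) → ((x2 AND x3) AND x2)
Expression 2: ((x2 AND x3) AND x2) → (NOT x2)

No, Converse is not equivalent to original (counterexample: x3=0, x5=0, x2=0)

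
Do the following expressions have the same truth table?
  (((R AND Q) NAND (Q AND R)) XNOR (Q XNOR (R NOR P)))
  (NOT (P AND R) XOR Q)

No. Counterexample: with R=0, P=0, Q=0, Expression 1 = 0 but Expression 2 = 1.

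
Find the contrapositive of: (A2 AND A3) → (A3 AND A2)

Contrapositive: NOT (A3 AND A2) → NOT (A2 AND A3)
Note: A statement and its contrapositive are logically equivalent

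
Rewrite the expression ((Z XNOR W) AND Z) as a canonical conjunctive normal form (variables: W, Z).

(W OR Z) AND (W OR NOT Z) AND (NOT W OR Z)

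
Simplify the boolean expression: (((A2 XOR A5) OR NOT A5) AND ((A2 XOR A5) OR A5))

By distribution ((E OR v) AND (E OR NOT v) = E):
= (A2 XOR A5)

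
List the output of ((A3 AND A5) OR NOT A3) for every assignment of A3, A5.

A3 | A5 | Output
----------------
0 | 0 | 1
0 | 1 | 1
1 | 0 | 0
1 | 1 | 1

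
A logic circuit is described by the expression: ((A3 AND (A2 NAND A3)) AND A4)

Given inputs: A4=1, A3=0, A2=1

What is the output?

Substituting: ((0 AND (1 NAND 0)) AND 1)
= 0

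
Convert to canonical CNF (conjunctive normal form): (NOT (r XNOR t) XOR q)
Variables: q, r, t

(q OR r OR t) AND (q OR NOT r OR NOT t) AND (NOT q OR r OR NOT t) AND (NOT q OR NOT r OR t)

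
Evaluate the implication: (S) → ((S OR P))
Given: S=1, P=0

Antecedent (S) = 1; consequent ((S OR P)) = 1.
1 → 1 = 1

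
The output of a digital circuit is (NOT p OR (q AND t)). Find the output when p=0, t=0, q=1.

Substituting: (NOT 0 OR (1 AND 0))
= 1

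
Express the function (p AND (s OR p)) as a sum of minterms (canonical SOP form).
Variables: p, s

Σm(2, 3) = (p AND NOT s) OR (p AND s)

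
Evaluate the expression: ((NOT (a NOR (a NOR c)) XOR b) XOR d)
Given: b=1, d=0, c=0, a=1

Substituting: ((NOT (1 NOR (1 NOR 0)) XOR 1) XOR 0)
= 0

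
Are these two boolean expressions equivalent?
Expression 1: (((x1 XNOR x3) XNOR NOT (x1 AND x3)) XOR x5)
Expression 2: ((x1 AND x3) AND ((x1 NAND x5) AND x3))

No. Counterexample: with x3=0, x5=0, x1=0, Expression 1 = 1 but Expression 2 = 0.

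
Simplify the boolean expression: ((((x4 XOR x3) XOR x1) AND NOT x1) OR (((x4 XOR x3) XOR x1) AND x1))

By distribution ((E AND v) OR (E AND NOT v) = E):
= ((x4 XOR x3) XOR x1)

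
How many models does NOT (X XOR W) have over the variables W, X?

Satisfying assignments: (0,0), (1,1)
Count: 2 out of 4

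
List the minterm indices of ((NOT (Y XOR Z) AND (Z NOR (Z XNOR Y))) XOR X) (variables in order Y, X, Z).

Σm(2, 3, 6, 7) = (NOT Y AND X AND NOT Z) OR (NOT Y AND X AND Z) OR (Y AND X AND NOT Z) OR (Y AND X AND Z)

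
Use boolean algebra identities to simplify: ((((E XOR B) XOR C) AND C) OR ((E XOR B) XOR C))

By absorption (E OR (E AND v) = E):
= ((E XOR B) XOR C)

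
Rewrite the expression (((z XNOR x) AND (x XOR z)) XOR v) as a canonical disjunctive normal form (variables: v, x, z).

(v AND NOT x AND NOT z) OR (v AND NOT x AND z) OR (v AND x AND NOT z) OR (v AND x AND z)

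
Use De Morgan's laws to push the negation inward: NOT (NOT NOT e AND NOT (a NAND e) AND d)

NOT e OR (a NAND e) OR NOT d
De Morgan's: NOT(AND of terms) = OR of negations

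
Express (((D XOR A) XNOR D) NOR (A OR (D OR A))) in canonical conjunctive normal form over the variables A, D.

(A OR D) AND (A OR NOT D) AND (NOT A OR D) AND (NOT A OR NOT D)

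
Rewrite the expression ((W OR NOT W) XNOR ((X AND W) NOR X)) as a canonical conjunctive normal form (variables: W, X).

(W OR NOT X) AND (NOT W OR NOT X)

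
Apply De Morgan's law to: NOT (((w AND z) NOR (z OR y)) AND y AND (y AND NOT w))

NOT ((w AND z) NOR (z OR y)) OR NOT y OR NOT (y AND NOT w)
De Morgan's: NOT(AND of terms) = OR of negations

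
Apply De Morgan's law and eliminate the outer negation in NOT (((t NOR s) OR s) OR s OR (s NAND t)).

NOT ((t NOR s) OR s) AND NOT s AND NOT (s NAND t)
De Morgan's: NOT(OR of terms) = AND of negations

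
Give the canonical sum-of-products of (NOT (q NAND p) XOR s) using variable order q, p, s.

Σm(1, 3, 5, 6) = (NOT q AND NOT p AND s) OR (NOT q AND p AND s) OR (q AND NOT p AND s) OR (q AND p AND NOT s)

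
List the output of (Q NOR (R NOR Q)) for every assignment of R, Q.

R | Q | Output
--------------
0 | 0 | 0
0 | 1 | 0
1 | 0 | 1
1 | 1 | 0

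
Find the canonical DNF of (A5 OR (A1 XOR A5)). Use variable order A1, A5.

(NOT A1 AND A5) OR (A1 AND NOT A5) OR (A1 AND A5)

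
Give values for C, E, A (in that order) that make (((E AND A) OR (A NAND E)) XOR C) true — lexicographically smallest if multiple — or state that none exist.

C=0, E=0, A=0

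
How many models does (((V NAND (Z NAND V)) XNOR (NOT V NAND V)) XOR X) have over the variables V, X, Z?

Satisfying assignments: (0,0,0), (0,0,1), (1,0,1), (1,1,0)
Count: 4 out of 8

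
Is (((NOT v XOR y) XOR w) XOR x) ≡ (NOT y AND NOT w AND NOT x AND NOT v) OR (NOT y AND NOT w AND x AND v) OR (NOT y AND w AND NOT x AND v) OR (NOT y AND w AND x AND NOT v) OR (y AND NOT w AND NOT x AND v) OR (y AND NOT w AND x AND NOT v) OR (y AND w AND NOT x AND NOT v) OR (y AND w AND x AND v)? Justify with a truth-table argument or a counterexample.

Yes, they are equivalent — the two output columns agree on all 16 assignments:
y | w | x | v | Expression 1 | Expression 2
-------------------------------------------
0 | 0 | 0 | 0 | 1 | 1
0 | 0 | 0 | 1 | 0 | 0
0 | 0 | 1 | 0 | 0 | 0
0 | 0 | 1 | 1 | 1 | 1
0 | 1 | 0 | 0 | 0 | 0
0 | 1 | 0 | 1 | 1 | 1
0 | 1 | 1 | 0 | 1 | 1
0 | 1 | 1 | 1 | 0 | 0
1 | 0 | 0 | 0 | 0 | 0
1 | 0 | 0 | 1 | 1 | 1
1 | 0 | 1 | 0 | 1 | 1
1 | 0 | 1 | 1 | 0 | 0
1 | 1 | 0 | 0 | 1 | 1
1 | 1 | 0 | 1 | 0 | 0
1 | 1 | 1 | 0 | 0 | 0
1 | 1 | 1 | 1 | 1 | 1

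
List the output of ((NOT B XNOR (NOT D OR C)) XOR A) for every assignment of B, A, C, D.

B | A | C | D | Output
----------------------
0 | 0 | 0 | 0 | 1
0 | 0 | 0 | 1 | 0
0 | 0 | 1 | 0 | 1
0 | 0 | 1 | 1 | 1
0 | 1 | 0 | 0 | 0
0 | 1 | 0 | 1 | 1
0 | 1 | 1 | 0 | 0
0 | 1 | 1 | 1 | 0
1 | 0 | 0 | 0 | 0
1 | 0 | 0 | 1 | 1
1 | 0 | 1 | 0 | 0
1 | 0 | 1 | 1 | 0
1 | 1 | 0 | 0 | 1
1 | 1 | 0 | 1 | 0
1 | 1 | 1 | 0 | 1
1 | 1 | 1 | 1 | 1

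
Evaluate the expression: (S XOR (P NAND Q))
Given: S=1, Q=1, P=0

Substituting: (1 XOR (0 NAND 1))
= 0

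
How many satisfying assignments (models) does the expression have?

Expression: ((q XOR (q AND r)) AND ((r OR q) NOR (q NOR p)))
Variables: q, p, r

No assignment satisfies the expression.
Count: 0 out of 8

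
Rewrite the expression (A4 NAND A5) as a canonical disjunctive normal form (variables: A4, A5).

(NOT A4 AND NOT A5) OR (NOT A4 AND A5) OR (A4 AND NOT A5)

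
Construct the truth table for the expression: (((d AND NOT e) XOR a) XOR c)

a | d | c | e | Output
----------------------
0 | 0 | 0 | 0 | 0
0 | 0 | 0 | 1 | 0
0 | 0 | 1 | 0 | 1
0 | 0 | 1 | 1 | 1
0 | 1 | 0 | 0 | 1
0 | 1 | 0 | 1 | 0
0 | 1 | 1 | 0 | 0
0 | 1 | 1 | 1 | 1
1 | 0 | 0 | 0 | 1
1 | 0 | 0 | 1 | 1
1 | 0 | 1 | 0 | 0
1 | 0 | 1 | 1 | 0
1 | 1 | 0 | 0 | 0
1 | 1 | 0 | 1 | 1
1 | 1 | 1 | 0 | 1
1 | 1 | 1 | 1 | 0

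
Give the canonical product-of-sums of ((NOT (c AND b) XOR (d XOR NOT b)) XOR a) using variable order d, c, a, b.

ΠM(0, 3, 4, 5, 9, 10, 14, 15) = (d OR c OR a OR b) AND (d OR c OR NOT a OR NOT b) AND (d OR NOT c OR a OR b) AND (d OR NOT c OR a OR NOT b) AND (NOT d OR c OR a OR NOT b) AND (NOT d OR c OR NOT a OR b) AND (NOT d OR NOT c OR NOT a OR b) AND (NOT d OR NOT c OR NOT a OR NOT b)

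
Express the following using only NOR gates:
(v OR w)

((v NOR w) NOR (v NOR w))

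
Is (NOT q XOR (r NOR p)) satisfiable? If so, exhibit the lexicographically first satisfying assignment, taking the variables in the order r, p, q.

r=0, p=0, q=1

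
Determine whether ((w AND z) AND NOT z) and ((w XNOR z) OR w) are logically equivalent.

No. Counterexample: with z=0, w=0, Expression 1 = 0 but Expression 2 = 1.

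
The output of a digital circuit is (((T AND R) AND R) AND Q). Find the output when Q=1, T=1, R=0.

Substituting: (((1 AND 0) AND 0) AND 1)
= 0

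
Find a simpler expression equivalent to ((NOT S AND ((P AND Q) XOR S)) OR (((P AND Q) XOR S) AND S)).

By distribution ((E AND v) OR (E AND NOT v) = E):
= ((P AND Q) XOR S)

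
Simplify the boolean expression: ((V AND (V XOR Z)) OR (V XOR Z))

By absorption (E OR (E AND v) = E):
= (V XOR Z)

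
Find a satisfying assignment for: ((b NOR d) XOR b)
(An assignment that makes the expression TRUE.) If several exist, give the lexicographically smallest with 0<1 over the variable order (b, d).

b=0, d=0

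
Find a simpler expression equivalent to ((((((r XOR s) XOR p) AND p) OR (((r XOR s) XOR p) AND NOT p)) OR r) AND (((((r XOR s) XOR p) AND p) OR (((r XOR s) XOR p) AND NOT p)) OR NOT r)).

By distribution ((E OR v) AND (E OR NOT v) = E) then distribution ((E AND v) OR (E AND NOT v) = E):
= ((r XOR s) XOR p)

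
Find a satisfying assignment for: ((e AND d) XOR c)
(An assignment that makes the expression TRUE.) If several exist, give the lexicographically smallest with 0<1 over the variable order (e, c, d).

e=0, c=1, d=0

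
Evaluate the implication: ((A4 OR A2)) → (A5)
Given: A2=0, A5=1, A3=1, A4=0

Antecedent ((A4 OR A2)) = 0; consequent (A5) = 1.
0 → 1 = 1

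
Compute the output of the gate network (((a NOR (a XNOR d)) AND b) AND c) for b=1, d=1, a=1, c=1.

Substituting: (((1 NOR (1 XNOR 1)) AND 1) AND 1)
= 0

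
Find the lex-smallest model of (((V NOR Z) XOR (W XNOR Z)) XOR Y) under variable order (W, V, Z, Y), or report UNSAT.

W=0, V=0, Z=0, Y=1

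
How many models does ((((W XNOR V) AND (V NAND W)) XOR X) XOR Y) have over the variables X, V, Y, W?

Satisfying assignments: (0,0,0,0), (0,0,1,1), (0,1,1,0), (0,1,1,1), (1,0,0,1), (1,0,1,0), (1,1,0,0), (1,1,0,1)
Count: 8 out of 16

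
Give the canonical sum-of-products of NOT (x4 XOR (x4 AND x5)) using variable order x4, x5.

Σm(0, 1, 3) = (NOT x4 AND NOT x5) OR (NOT x4 AND x5) OR (x4 AND x5)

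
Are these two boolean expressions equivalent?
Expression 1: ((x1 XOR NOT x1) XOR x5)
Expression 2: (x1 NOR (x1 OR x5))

No. Counterexample: with x5=0, x1=1, Expression 1 = 1 but Expression 2 = 0.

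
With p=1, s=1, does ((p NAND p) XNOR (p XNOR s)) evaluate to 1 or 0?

Substituting: ((1 NAND 1) XNOR (1 XNOR 1))
= 0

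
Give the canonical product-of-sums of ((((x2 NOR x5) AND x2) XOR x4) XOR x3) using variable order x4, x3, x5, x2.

ΠM(0, 1, 2, 3, 12, 13, 14, 15) = (x4 OR x3 OR x5 OR x2) AND (x4 OR x3 OR x5 OR NOT x2) AND (x4 OR x3 OR NOT x5 OR x2) AND (x4 OR x3 OR NOT x5 OR NOT x2) AND (NOT x4 OR NOT x3 OR x5 OR x2) AND (NOT x4 OR NOT x3 OR x5 OR NOT x2) AND (NOT x4 OR NOT x3 OR NOT x5 OR x2) AND (NOT x4 OR NOT x3 OR NOT x5 OR NOT x2)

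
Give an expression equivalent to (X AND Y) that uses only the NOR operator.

((X NOR X) NOR (Y NOR Y))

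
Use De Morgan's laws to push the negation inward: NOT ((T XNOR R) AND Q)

NOT (T XNOR R) OR NOT Q
De Morgan's: NOT(AND of terms) = OR of negations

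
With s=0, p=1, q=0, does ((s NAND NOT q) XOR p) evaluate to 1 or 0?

Substituting: ((0 NAND NOT 0) XOR 1)
= 0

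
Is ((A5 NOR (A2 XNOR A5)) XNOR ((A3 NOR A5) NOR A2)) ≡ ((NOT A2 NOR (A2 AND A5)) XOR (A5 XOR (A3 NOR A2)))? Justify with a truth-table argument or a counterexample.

No. Counterexample: with A5=0, A3=0, A2=1, Expression 1 = 0 but Expression 2 = 1.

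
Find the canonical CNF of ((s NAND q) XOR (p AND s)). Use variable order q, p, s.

(q OR NOT p OR NOT s) AND (NOT q OR p OR NOT s)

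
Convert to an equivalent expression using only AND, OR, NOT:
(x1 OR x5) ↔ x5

((x1 OR x5) AND x5) OR (NOT (x1 OR x5) AND NOT x5)
(Biconditional = both true or both false)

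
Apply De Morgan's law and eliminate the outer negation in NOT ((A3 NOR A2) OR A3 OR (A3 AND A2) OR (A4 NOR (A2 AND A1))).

NOT (A3 NOR A2) AND NOT A3 AND NOT (A3 AND A2) AND NOT (A4 NOR (A2 AND A1))
De Morgan's: NOT(OR of terms) = AND of negations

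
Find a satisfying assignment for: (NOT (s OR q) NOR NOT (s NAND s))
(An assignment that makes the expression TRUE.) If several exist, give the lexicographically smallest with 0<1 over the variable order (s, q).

s=0, q=1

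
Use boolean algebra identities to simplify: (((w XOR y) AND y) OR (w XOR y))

By absorption (E OR (E AND v) = E):
= (w XOR y)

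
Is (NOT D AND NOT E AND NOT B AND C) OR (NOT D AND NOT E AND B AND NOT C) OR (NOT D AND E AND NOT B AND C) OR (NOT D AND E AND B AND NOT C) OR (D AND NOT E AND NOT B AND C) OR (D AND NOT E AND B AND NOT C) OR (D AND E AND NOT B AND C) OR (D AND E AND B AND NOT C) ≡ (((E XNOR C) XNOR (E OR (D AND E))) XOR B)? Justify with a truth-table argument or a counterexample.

Yes, they are equivalent — the two output columns agree on all 16 assignments:
D | E | B | C | Expression 1 | Expression 2
-------------------------------------------
0 | 0 | 0 | 0 | 0 | 0
0 | 0 | 0 | 1 | 1 | 1
0 | 0 | 1 | 0 | 1 | 1
0 | 0 | 1 | 1 | 0 | 0
0 | 1 | 0 | 0 | 0 | 0
0 | 1 | 0 | 1 | 1 | 1
0 | 1 | 1 | 0 | 1 | 1
0 | 1 | 1 | 1 | 0 | 0
1 | 0 | 0 | 0 | 0 | 0
1 | 0 | 0 | 1 | 1 | 1
1 | 0 | 1 | 0 | 1 | 1
1 | 0 | 1 | 1 | 0 | 0
1 | 1 | 0 | 0 | 0 | 0
1 | 1 | 0 | 1 | 1 | 1
1 | 1 | 1 | 0 | 1 | 1
1 | 1 | 1 | 1 | 0 | 0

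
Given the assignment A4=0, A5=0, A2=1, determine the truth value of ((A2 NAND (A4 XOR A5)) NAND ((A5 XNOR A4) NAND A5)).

Substituting: ((1 NAND (0 XOR 0)) NAND ((0 XNOR 0) NAND 0))
= 0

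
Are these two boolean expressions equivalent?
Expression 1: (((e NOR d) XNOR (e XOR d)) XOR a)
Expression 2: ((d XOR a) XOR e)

No. Counterexample: with a=0, d=0, e=1, Expression 1 = 0 but Expression 2 = 1.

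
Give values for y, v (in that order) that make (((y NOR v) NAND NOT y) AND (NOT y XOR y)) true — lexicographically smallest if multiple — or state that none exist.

y=0, v=1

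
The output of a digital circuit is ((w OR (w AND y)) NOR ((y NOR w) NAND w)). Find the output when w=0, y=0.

Substituting: ((0 OR (0 AND 0)) NOR ((0 NOR 0) NAND 0))
= 0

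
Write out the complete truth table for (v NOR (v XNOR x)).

v | x | Output
--------------
0 | 0 | 0
0 | 1 | 1
1 | 0 | 0
1 | 1 | 0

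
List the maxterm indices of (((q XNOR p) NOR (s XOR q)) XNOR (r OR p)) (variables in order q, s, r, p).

ΠM(2, 5, 6, 7, 9, 10, 11, 12, 13, 15) = (q OR s OR NOT r OR p) AND (q OR NOT s OR r OR NOT p) AND (q OR NOT s OR NOT r OR p) AND (q OR NOT s OR NOT r OR NOT p) AND (NOT q OR s OR r OR NOT p) AND (NOT q OR s OR NOT r OR p) AND (NOT q OR s OR NOT r OR NOT p) AND (NOT q OR NOT s OR r OR p) AND (NOT q OR NOT s OR r OR NOT p) AND (NOT q OR NOT s OR NOT r OR NOT p)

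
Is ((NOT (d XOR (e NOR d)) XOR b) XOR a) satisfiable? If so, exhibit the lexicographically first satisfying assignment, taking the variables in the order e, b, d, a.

e=0, b=0, d=0, a=1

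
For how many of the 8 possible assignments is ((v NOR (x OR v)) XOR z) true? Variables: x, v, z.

Satisfying assignments: (0,0,0), (0,1,1), (1,0,1), (1,1,1)
Count: 4 out of 8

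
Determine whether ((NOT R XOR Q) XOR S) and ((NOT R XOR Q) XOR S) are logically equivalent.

Yes, they are equivalent — the two output columns agree on all 8 assignments:
Q | R | S | Expression 1 | Expression 2
---------------------------------------
0 | 0 | 0 | 1 | 1
0 | 0 | 1 | 0 | 0
0 | 1 | 0 | 0 | 0
0 | 1 | 1 | 1 | 1
1 | 0 | 0 | 0 | 0
1 | 0 | 1 | 1 | 1
1 | 1 | 0 | 1 | 1
1 | 1 | 1 | 0 | 0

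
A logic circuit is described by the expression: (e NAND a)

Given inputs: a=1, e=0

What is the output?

Substituting: (0 NAND 1)
= 1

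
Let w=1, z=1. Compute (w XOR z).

Substituting: (1 XOR 1)
= 0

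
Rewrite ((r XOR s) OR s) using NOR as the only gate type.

((((((r NOR s) NOR (r NOR s)) NOR ((r NOR s) NOR (r NOR s))) NOR ((((r NOR r) NOR (s NOR s)) NOR ((r NOR r) NOR (s NOR s))) NOR (((r NOR r) NOR (s NOR s)) NOR ((r NOR r) NOR (s NOR s))))) NOR s) NOR (((((r NOR s) NOR (r NOR s)) NOR ((r NOR s) NOR (r NOR s))) NOR ((((r NOR r) NOR (s NOR s)) NOR ((r NOR r) NOR (s NOR s))) NOR (((r NOR r) NOR (s NOR s)) NOR ((r NOR r) NOR (s NOR s))))) NOR s))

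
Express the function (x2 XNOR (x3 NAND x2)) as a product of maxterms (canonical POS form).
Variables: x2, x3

ΠM(0, 1, 3) = (x2 OR x3) AND (x2 OR NOT x3) AND (NOT x2 OR NOT x3)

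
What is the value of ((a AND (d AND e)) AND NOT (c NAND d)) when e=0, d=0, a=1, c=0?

Substituting: ((1 AND (0 AND 0)) AND NOT (0 NAND 0))
= 0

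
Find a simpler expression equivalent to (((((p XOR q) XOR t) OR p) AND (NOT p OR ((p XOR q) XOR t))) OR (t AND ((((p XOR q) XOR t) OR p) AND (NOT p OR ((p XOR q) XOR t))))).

By absorption (E OR (E AND v) = E) then distribution ((E OR v) AND (E OR NOT v) = E):
= ((p XOR q) XOR t)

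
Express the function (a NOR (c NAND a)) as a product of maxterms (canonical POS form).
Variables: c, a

ΠM(0, 1, 2, 3) = (c OR a) AND (c OR NOT a) AND (NOT c OR a) AND (NOT c OR NOT a)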